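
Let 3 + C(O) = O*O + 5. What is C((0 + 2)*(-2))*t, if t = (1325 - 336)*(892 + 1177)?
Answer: 36832338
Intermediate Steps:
C(O) = 2 + O² (C(O) = -3 + (O*O + 5) = -3 + (O² + 5) = -3 + (5 + O²) = 2 + O²)
t = 2046241 (t = 989*2069 = 2046241)
C((0 + 2)*(-2))*t = (2 + ((0 + 2)*(-2))²)*2046241 = (2 + (2*(-2))²)*2046241 = (2 + (-4)²)*2046241 = (2 + 16)*2046241 = 18*2046241 = 36832338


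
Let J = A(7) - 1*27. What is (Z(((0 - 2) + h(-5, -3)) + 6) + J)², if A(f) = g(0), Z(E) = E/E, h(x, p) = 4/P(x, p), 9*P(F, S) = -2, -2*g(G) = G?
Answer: 676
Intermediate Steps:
g(G) = -G/2
P(F, S) = -2/9 (P(F, S) = (⅑)*(-2) = -2/9)
h(x, p) = -18 (h(x, p) = 4/(-2/9) = 4*(-9/2) = -18)
Z(E) = 1
A(f) = 0 (A(f) = -½*0 = 0)
J = -27 (J = 0 - 1*27 = 0 - 27 = -27)
(Z(((0 - 2) + h(-5, -3)) + 6) + J)² = (1 - 27)² = (-26)² = 676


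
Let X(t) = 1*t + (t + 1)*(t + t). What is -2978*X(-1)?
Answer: 2978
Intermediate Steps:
X(t) = t + 2*t*(1 + t) (X(t) = t + (1 + t)*(2*t) = t + 2*t*(1 + t))
-2978*X(-1) = -(-2978)*(3 + 2*(-1)) = -(-2978)*(3 - 2) = -(-2978) = -2978*(-1) = 2978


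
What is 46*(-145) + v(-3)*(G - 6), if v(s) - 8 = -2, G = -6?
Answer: -6742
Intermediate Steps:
v(s) = 6 (v(s) = 8 - 2 = 6)
46*(-145) + v(-3)*(G - 6) = 46*(-145) + 6*(-6 - 6) = -6670 + 6*(-12) = -6670 - 72 = -6742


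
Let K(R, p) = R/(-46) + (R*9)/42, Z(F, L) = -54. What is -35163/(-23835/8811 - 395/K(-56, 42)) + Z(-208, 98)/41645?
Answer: -42664331891286/41165724353 ≈ -1036.4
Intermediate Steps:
K(R, p) = 31*R/161 (K(R, p) = R*(-1/46) + (9*R)*(1/42) = -R/46 + 3*R/14 = 31*R/161)
-35163/(-23835/8811 - 395/K(-56, 42)) + Z(-208, 98)/41645 = -35163/(-23835/8811 - 395/((31/161)*(-56))) - 54/41645 = -35163/(-23835*1/8811 - 395/(-248/23)) - 54*1/41645 = -35163/(-7945/2937 - 395*(-23/248)) - 54/41645 = -35163/(-7945/2937 + 9085/248) - 54/41645 = -35163/24712285/728376 - 54/41645 = -35163*728376/24712285 - 54/41645 = -25611885288/24712285 - 54/41645 = -42664331891286/41165724353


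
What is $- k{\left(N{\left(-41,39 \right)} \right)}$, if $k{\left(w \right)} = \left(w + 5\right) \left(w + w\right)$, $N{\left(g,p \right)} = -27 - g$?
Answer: $-532$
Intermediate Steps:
$k{\left(w \right)} = 2 w \left(5 + w\right)$ ($k{\left(w \right)} = \left(5 + w\right) 2 w = 2 w \left(5 + w\right)$)
$- k{\left(N{\left(-41,39 \right)} \right)} = - 2 \left(-27 - -41\right) \left(5 - -14\right) = - 2 \left(-27 + 41\right) \left(5 + \left(-27 + 41\right)\right) = - 2 \cdot 14 \left(5 + 14\right) = - 2 \cdot 14 \cdot 19 = \left(-1\right) 532 = -532$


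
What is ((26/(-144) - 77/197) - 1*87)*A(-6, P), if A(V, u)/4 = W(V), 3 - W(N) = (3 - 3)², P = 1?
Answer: -1242113/1182 ≈ -1050.9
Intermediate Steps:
W(N) = 3 (W(N) = 3 - (3 - 3)² = 3 - 1*0² = 3 - 1*0 = 3 + 0 = 3)
A(V, u) = 12 (A(V, u) = 4*3 = 12)
((26/(-144) - 77/197) - 1*87)*A(-6, P) = ((26/(-144) - 77/197) - 1*87)*12 = ((26*(-1/144) - 77*1/197) - 87)*12 = ((-13/72 - 77/197) - 87)*12 = (-8105/14184 - 87)*12 = -1242113/14184*12 = -1242113/1182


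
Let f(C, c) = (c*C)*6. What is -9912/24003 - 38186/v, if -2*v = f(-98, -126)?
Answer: 1453435/2352294 ≈ 0.61788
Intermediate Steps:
f(C, c) = 6*C*c (f(C, c) = (C*c)*6 = 6*C*c)
v = -37044 (v = -3*(-98)*(-126) = -½*74088 = -37044)
-9912/24003 - 38186/v = -9912/24003 - 38186/(-37044) = -9912*1/24003 - 38186*(-1/37044) = -472/1143 + 19093/18522 = 1453435/2352294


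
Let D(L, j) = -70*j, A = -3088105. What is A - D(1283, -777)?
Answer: -3142495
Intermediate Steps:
A - D(1283, -777) = -3088105 - (-70)*(-777) = -3088105 - 1*54390 = -3088105 - 54390 = -3142495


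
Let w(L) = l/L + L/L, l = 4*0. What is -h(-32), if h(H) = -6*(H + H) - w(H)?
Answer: -383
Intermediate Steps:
l = 0
w(L) = 1 (w(L) = 0/L + L/L = 0 + 1 = 1)
h(H) = -1 - 12*H (h(H) = -6*(H + H) - 1*1 = -12*H - 1 = -1 - 12*H)
-h(-32) = -(-1 - 12*(-32)) = -(-1 + 384) = -1*383 = -383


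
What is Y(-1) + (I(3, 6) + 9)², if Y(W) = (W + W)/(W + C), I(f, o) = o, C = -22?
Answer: 5177/23 ≈ 225.09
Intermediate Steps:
Y(W) = 2*W/(-22 + W) (Y(W) = (W + W)/(W - 22) = (2*W)/(-22 + W) = 2*W/(-22 + W))
Y(-1) + (I(3, 6) + 9)² = 2*(-1)/(-22 - 1) + (6 + 9)² = 2*(-1)/(-23) + 15² = 2*(-1)*(-1/23) + 225 = 2/23 + 225 = 5177/23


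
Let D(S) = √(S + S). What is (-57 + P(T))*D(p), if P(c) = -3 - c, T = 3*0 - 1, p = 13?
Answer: -59*√26 ≈ -300.84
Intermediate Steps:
T = -1 (T = 0 - 1 = -1)
D(S) = √2*√S (D(S) = √(2*S) = √2*√S)
(-57 + P(T))*D(p) = (-57 + (-3 - 1*(-1)))*(√2*√13) = (-57 + (-3 + 1))*√26 = (-57 - 2)*√26 = -59*√26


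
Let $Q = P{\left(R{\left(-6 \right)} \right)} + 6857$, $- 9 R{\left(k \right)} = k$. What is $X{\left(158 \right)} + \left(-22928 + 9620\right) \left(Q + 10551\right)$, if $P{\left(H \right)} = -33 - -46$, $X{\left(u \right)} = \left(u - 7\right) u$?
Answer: $-231814810$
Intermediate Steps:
$X{\left(u \right)} = u \left(-7 + u\right)$ ($X{\left(u \right)} = \left(-7 + u\right) u = u \left(-7 + u\right)$)
$R{\left(k \right)} = - \frac{k}{9}$
$P{\left(H \right)} = 13$ ($P{\left(H \right)} = -33 + 46 = 13$)
$Q = 6870$ ($Q = 13 + 6857 = 6870$)
$X{\left(158 \right)} + \left(-22928 + 9620\right) \left(Q + 10551\right) = 158 \left(-7 + 158\right) + \left(-22928 + 9620\right) \left(6870 + 10551\right) = 158 \cdot 151 - 231838668 = 23858 - 231838668 = -231814810$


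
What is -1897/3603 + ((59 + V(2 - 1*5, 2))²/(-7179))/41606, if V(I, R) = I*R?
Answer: -188874684335/358726058274 ≈ -0.52652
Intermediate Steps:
-1897/3603 + ((59 + V(2 - 1*5, 2))²/(-7179))/41606 = -1897/3603 + ((59 + (2 - 1*5)*2)²/(-7179))/41606 = -1897*1/3603 + ((59 + (2 - 5)*2)²*(-1/7179))*(1/41606) = -1897/3603 + ((59 - 3*2)²*(-1/7179))*(1/41606) = -1897/3603 + ((59 - 6)²*(-1/7179))*(1/41606) = -1897/3603 + (53²*(-1/7179))*(1/41606) = -1897/3603 + (2809*(-1/7179))*(1/41606) = -1897/3603 - 2809/7179*1/41606 = -1897/3603 - 2809/298689474 = -188874684335/358726058274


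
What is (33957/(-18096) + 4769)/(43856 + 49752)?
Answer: 28755289/564643456 ≈ 0.050926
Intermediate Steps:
(33957/(-18096) + 4769)/(43856 + 49752) = (33957*(-1/18096) + 4769)/93608 = (-11319/6032 + 4769)*(1/93608) = (28755289/6032)*(1/93608) = 28755289/564643456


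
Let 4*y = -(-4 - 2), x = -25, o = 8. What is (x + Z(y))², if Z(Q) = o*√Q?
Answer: 721 - 200*√6 ≈ 231.10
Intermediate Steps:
y = 3/2 (y = (-(-4 - 2))/4 = (-1*(-6))/4 = (¼)*6 = 3/2 ≈ 1.5000)
Z(Q) = 8*√Q
(x + Z(y))² = (-25 + 8*√(3/2))² = (-25 + 8*(√6/2))² = (-25 + 4*√6)²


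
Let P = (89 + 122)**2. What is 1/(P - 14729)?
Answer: 1/29792 ≈ 3.3566e-5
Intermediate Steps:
P = 44521 (P = 211**2 = 44521)
1/(P - 14729) = 1/(44521 - 14729) = 1/29792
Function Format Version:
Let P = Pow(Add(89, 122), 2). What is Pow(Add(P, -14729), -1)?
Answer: Rational(1, 29792) ≈ 3.3566e-5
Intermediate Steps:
P = 44521 (P = Pow(211, 2) = 44521)
Pow(Add(P, -14729), -1) = Pow(Add(44521, -14729), -1) = Pow(29792, -1) = Rational(1, 29792)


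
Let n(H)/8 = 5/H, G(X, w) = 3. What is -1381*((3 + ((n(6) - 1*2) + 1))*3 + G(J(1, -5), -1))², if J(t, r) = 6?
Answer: -1161421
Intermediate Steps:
n(H) = 40/H (n(H) = 8*(5/H) = 40/H)
-1381*((3 + ((n(6) - 1*2) + 1))*3 + G(J(1, -5), -1))² = -1381*((3 + ((40/6 - 1*2) + 1))*3 + 3)² = -1381*((3 + ((40*(⅙) - 2) + 1))*3 + 3)² = -1381*((3 + ((20/3 - 2) + 1))*3 + 3)² = -1381*((3 + (14/3 + 1))*3 + 3)² = -1381*((3 + 17/3)*3 + 3)² = -1381*((26/3)*3 + 3)² = -1381*(26 + 3)² = -1381*29² = -1381*841 = -1161421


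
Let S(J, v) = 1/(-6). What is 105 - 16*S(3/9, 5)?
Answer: 323/3 ≈ 107.67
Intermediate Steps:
S(J, v) = -⅙
105 - 16*S(3/9, 5) = 105 - 16*(-⅙) = 105 + 8/3 = 323/3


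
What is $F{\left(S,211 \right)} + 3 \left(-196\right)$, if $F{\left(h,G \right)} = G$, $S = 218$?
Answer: $-377$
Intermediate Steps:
$F{\left(S,211 \right)} + 3 \left(-196\right) = 211 + 3 \left(-196\right) = 211 - 588 = -377$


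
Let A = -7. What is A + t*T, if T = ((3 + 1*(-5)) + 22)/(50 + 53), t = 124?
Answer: 1759/103 ≈ 17.078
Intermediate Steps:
T = 20/103 (T = ((3 - 5) + 22)/103 = (-2 + 22)*(1/103) = 20*(1/103) = 20/103 ≈ 0.19417)
A + t*T = -7 + 124*(20/103) = -7 + 2480/103 = 1759/103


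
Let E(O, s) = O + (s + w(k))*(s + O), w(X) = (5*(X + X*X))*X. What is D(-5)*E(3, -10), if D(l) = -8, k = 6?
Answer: 69976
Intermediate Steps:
w(X) = X*(5*X + 5*X**2) (w(X) = (5*(X + X**2))*X = (5*X + 5*X**2)*X = X*(5*X + 5*X**2))
E(O, s) = O + (1260 + s)*(O + s) (E(O, s) = O + (s + 5*6**2*(1 + 6))*(s + O) = O + (s + 5*36*7)*(O + s) = O + (s + 1260)*(O + s) = O + (1260 + s)*(O + s))
D(-5)*E(3, -10) = -8*((-10)**2 + 1260*(-10) + 1261*3 + 3*(-10)) = -8*(100 - 12600 + 3783 - 30) = -8*(-8747) = 69976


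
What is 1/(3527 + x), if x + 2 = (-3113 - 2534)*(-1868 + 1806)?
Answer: 1/353639 ≈ 2.8277e-6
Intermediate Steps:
x = 350112 (x = -2 + (-3113 - 2534)*(-1868 + 1806) = -2 - 5647*(-62) = -2 + 350114 = 350112)
1/(3527 + x) = 1/(3527 + 350112) = 1/353639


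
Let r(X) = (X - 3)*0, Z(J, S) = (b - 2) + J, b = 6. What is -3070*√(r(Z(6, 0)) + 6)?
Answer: -3070*√6 ≈ -7519.9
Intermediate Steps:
Z(J, S) = 4 + J (Z(J, S) = (6 - 2) + J = 4 + J)
r(X) = 0 (r(X) = (-3 + X)*0 = 0)
-3070*√(r(Z(6, 0)) + 6) = -3070*√(0 + 6) = -3070*√6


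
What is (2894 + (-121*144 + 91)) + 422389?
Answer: 407950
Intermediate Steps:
(2894 + (-121*144 + 91)) + 422389 = (2894 + (-17424 + 91)) + 422389 = (2894 - 17333) + 422389 = -14439 + 422389 = 407950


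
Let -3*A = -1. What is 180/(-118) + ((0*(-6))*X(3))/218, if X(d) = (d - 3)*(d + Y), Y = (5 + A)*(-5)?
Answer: -90/59 ≈ -1.5254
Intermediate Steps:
A = ⅓ (A = -⅓*(-1) = ⅓ ≈ 0.33333)
Y = -80/3 (Y = (5 + ⅓)*(-5) = (16/3)*(-5) = -80/3 ≈ -26.667)
X(d) = (-3 + d)*(-80/3 + d) (X(d) = (d - 3)*(d - 80/3) = (-3 + d)*(-80/3 + d))
180/(-118) + ((0*(-6))*X(3))/218 = 180/(-118) + ((0*(-6))*(80 + 3² - 89/3*3))/218 = 180*(-1/118) + (0*(80 + 9 - 89))*(1/218) = -90/59 + (0*0)*(1/218) = -90/59 + 0*(1/218) = -90/59 + 0 = -90/59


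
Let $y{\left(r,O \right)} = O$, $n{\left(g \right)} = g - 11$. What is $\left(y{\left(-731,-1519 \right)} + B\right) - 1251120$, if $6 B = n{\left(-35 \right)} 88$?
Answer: $- \frac{3759941}{3} \approx -1.2533 \cdot 10^{6}$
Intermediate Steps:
$n{\left(g \right)} = -11 + g$ ($n{\left(g \right)} = g - 11 = -11 + g$)
$B = - \frac{2024}{3}$ ($B = \frac{\left(-11 - 35\right) 88}{6} = \frac{\left(-46\right) 88}{6} = \frac{1}{6} \left(-4048\right) = - \frac{2024}{3} \approx -674.67$)
$\left(y{\left(-731,-1519 \right)} + B\right) - 1251120 = \left(-1519 - \frac{2024}{3}\right) - 1251120 = - \frac{6581}{3} - 1251120 = - \frac{3759941}{3}$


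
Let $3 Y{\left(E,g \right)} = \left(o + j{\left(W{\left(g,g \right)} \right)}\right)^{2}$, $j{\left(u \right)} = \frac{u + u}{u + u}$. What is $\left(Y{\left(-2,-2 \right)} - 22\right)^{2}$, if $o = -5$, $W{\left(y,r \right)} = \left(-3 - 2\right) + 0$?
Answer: $\frac{2500}{9} \approx 277.78$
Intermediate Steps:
$W{\left(y,r \right)} = -5$ ($W{\left(y,r \right)} = \left(-3 - 2\right) + 0 = -5 + 0 = -5$)
$j{\left(u \right)} = 1$ ($j{\left(u \right)} = \frac{2 u}{2 u} = 2 u \frac{1}{2 u} = 1$)
$Y{\left(E,g \right)} = \frac{16}{3}$ ($Y{\left(E,g \right)} = \frac{\left(-5 + 1\right)^{2}}{3} = \frac{\left(-4\right)^{2}}{3} = \frac{1}{3} \cdot 16 = \frac{16}{3}$)
$\left(Y{\left(-2,-2 \right)} - 22\right)^{2} = \left(\frac{16}{3} - 22\right)^{2} = \left(- \frac{50}{3}\right)^{2} = \frac{2500}{9}$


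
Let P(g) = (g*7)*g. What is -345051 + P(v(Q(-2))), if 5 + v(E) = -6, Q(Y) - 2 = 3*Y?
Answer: -344204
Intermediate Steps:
Q(Y) = 2 + 3*Y
v(E) = -11 (v(E) = -5 - 6 = -11)
P(g) = 7*g**2 (P(g) = (7*g)*g = 7*g**2)
-345051 + P(v(Q(-2))) = -345051 + 7*(-11)**2 = -345051 + 7*121 = -345051 + 847 = -344204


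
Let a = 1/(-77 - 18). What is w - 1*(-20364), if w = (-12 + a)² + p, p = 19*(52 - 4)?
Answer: 193317781/9025 ≈ 21420.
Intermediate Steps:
a = -1/95 (a = 1/(-95) = -1/95 ≈ -0.010526)
p = 912 (p = 19*48 = 912)
w = 9532681/9025 (w = (-12 - 1/95)² + 912 = (-1141/95)² + 912 = 1301881/9025 + 912 = 9532681/9025 ≈ 1056.3)
w - 1*(-20364) = 9532681/9025 - 1*(-20364) = 9532681/9025 + 20364 = 193317781/9025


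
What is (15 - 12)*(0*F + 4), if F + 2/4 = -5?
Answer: 12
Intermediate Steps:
F = -11/2 (F = -1/2 - 5 = -11/2 ≈ -5.5000)
(15 - 12)*(0*F + 4) = (15 - 12)*(0*(-11/2) + 4) = 3*(0 + 4) = 3*4 = 12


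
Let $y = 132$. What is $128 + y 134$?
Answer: $17816$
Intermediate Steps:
$128 + y 134 = 128 + 132 \cdot 134 = 128 + 17688 = 17816$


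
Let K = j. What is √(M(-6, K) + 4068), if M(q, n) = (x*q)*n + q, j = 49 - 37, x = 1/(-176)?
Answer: 31*√2046/22 ≈ 63.737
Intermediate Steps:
x = -1/176 ≈ -0.0056818
j = 12
K = 12
M(q, n) = q - n*q/176 (M(q, n) = (-q/176)*n + q = -n*q/176 + q = q - n*q/176)
√(M(-6, K) + 4068) = √((1/176)*(-6)*(176 - 1*12) + 4068) = √((1/176)*(-6)*(176 - 12) + 4068) = √((1/176)*(-6)*164 + 4068) = √(-123/22 + 4068) = √(89373/22) = 31*√2046/22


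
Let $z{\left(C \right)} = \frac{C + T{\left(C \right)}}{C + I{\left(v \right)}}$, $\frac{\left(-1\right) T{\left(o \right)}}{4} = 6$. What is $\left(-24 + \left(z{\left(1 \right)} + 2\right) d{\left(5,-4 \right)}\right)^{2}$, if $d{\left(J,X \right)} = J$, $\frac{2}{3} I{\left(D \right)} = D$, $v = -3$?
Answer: $\frac{17424}{49} \approx 355.59$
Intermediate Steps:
$I{\left(D \right)} = \frac{3 D}{2}$
$T{\left(o \right)} = -24$ ($T{\left(o \right)} = \left(-4\right) 6 = -24$)
$z{\left(C \right)} = \frac{-24 + C}{- \frac{9}{2} + C}$ ($z{\left(C \right)} = \frac{C - 24}{C + \frac{3}{2} \left(-3\right)} = \frac{-24 + C}{C - \frac{9}{2}} = \frac{-24 + C}{- \frac{9}{2} + C}$)
$\left(-24 + \left(z{\left(1 \right)} + 2\right) d{\left(5,-4 \right)}\right)^{2} = \left(-24 + \left(\frac{2 \left(-24 + 1\right)}{-9 + 2 \cdot 1} + 2\right) 5\right)^{2} = \left(-24 + \left(2 \frac{1}{-9 + 2} \left(-23\right) + 2\right) 5\right)^{2} = \left(-24 + \left(2 \frac{1}{-7} \left(-23\right) + 2\right) 5\right)^{2} = \left(-24 + \left(2 \left(- \frac{1}{7}\right) \left(-23\right) + 2\right) 5\right)^{2} = \left(-24 + \left(\frac{46}{7} + 2\right) 5\right)^{2} = \left(-24 + \frac{60}{7} \cdot 5\right)^{2} = \left(-24 + \frac{300}{7}\right)^{2} = \left(\frac{132}{7}\right)^{2} = \frac{17424}{49}$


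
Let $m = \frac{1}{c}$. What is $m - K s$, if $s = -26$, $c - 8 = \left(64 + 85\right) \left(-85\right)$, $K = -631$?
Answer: $- \frac{207650743}{12657} \approx -16406.0$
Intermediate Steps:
$c = -12657$ ($c = 8 + \left(64 + 85\right) \left(-85\right) = 8 + 149 \left(-85\right) = 8 - 12665 = -12657$)
$m = - \frac{1}{12657}$ ($m = \frac{1}{-12657} = - \frac{1}{12657} \approx -7.9008 \cdot 10^{-5}$)
$m - K s = - \frac{1}{12657} - \left(-631\right) \left(-26\right) = - \frac{1}{12657} - 16406 = - \frac{207650743}{12657}$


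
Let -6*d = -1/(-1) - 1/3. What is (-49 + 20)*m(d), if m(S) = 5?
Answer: -145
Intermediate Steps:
d = -⅑ (d = -(-1/(-1) - 1/3)/6 = -(-1*(-1) - 1*⅓)/6 = -(1 - ⅓)/6 = -⅙*⅔ = -⅑ ≈ -0.11111)
(-49 + 20)*m(d) = (-49 + 20)*5 = -29*5 = -145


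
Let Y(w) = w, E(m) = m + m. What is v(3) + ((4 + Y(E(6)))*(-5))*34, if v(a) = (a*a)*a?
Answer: -2693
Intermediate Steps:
E(m) = 2*m
v(a) = a**3 (v(a) = a**2*a = a**3)
v(3) + ((4 + Y(E(6)))*(-5))*34 = 3**3 + ((4 + 2*6)*(-5))*34 = 27 + ((4 + 12)*(-5))*34 = 27 + (16*(-5))*34 = 27 - 80*34 = 27 - 2720 = -2693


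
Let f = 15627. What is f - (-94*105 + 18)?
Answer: 25479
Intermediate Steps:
f - (-94*105 + 18) = 15627 - (-94*105 + 18) = 15627 - (-9870 + 18) = 15627 - 1*(-9852) = 15627 + 9852 = 25479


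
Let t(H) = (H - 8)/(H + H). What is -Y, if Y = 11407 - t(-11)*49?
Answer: -250023/22 ≈ -11365.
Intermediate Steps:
t(H) = (-8 + H)/(2*H) (t(H) = (-8 + H)/((2*H)) = (-8 + H)*(1/(2*H)) = (-8 + H)/(2*H))
Y = 250023/22 (Y = 11407 - (½)*(-8 - 11)/(-11)*49 = 11407 - (½)*(-1/11)*(-19)*49 = 11407 - 19*49/22 = 11407 - 1*931/22 = 11407 - 931/22 = 250023/22 ≈ 11365.)
-Y = -1*250023/22 = -250023/22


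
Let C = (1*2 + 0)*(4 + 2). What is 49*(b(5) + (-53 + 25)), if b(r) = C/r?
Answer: -6272/5 ≈ -1254.4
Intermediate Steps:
C = 12 (C = (2 + 0)*6 = 2*6 = 12)
b(r) = 12/r
49*(b(5) + (-53 + 25)) = 49*(12/5 + (-53 + 25)) = 49*(12*(⅕) - 28) = 49*(12/5 - 28) = 49*(-128/5) = -6272/5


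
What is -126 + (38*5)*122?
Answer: 23054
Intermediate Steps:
-126 + (38*5)*122 = -126 + 190*122 = -126 + 23180 = 23054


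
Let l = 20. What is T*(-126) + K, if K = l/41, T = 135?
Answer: -697390/41 ≈ -17010.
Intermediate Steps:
K = 20/41 ≈ 0.48780
T*(-126) + K = 135*(-126) + 20/41 = -17010 + 20/41 = -697390/41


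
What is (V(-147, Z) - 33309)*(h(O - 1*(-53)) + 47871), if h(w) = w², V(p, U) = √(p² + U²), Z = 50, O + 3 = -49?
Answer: -1594568448 + 47872*√24109 ≈ -1.5871e+9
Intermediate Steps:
O = -52 (O = -3 - 49 = -52)
V(p, U) = √(U² + p²)
(V(-147, Z) - 33309)*(h(O - 1*(-53)) + 47871) = (√(50² + (-147)²) - 33309)*((-52 - 1*(-53))² + 47871) = (√(2500 + 21609) - 33309)*((-52 + 53)² + 47871) = (√24109 - 33309)*(1² + 47871) = (-33309 + √24109)*(1 + 47871) = (-33309 + √24109)*47872 = -1594568448 + 47872*√24109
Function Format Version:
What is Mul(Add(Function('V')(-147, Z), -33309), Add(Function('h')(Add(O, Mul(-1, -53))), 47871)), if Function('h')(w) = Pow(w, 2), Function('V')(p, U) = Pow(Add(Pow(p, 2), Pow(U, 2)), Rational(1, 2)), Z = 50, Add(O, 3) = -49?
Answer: Add(-1594568448, Mul(47872, Pow(24109, Rational(1, 2)))) ≈ -1.5871e+9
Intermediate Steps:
O = -52 (O = Add(-3, -49) = -52)
Function('V')(p, U) = Pow(Add(Pow(U, 2), Pow(p, 2)), Rational(1, 2))
Mul(Add(Function('V')(-147, Z), -33309), Add(Function('h')(Add(O, Mul(-1, -53))), 47871)) = Mul(Add(Pow(Add(Pow(50, 2), Pow(-147, 2)), Rational(1, 2)), -33309), Add(Pow(Add(-52, Mul(-1, -53)), 2), 47871)) = Mul(Add(Pow(Add(2500, 21609), Rational(1, 2)), -33309), Add(Pow(Add(-52, 53), 2), 47871)) = Mul(Add(Pow(24109, Rational(1, 2)), -33309), Add(Pow(1, 2), 47871)) = Mul(Add(-33309, Pow(24109, Rational(1, 2))), Add(1, 47871)) = Mul(Add(-33309, Pow(24109, Rational(1, 2))), 47872) = Add(-1594568448, Mul(47872, Pow(24109, Rational(1, 2))))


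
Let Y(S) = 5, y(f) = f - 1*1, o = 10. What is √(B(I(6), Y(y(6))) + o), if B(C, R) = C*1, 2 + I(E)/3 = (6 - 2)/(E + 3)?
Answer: 4*√3/3 ≈ 2.3094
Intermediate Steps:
y(f) = -1 + f (y(f) = f - 1 = -1 + f)
I(E) = -6 + 12/(3 + E) (I(E) = -6 + 3*((6 - 2)/(E + 3)) = -6 + 3*(4/(3 + E)) = -6 + 12/(3 + E))
B(C, R) = C
√(B(I(6), Y(y(6))) + o) = √(6*(-1 - 1*6)/(3 + 6) + 10) = √(6*(-1 - 6)/9 + 10) = √(6*(⅑)*(-7) + 10) = √(-14/3 + 10) = √(16/3) = 4*√3/3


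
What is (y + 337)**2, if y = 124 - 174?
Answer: 82369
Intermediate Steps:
y = -50
(y + 337)**2 = (-50 + 337)**2 = 287**2 = 82369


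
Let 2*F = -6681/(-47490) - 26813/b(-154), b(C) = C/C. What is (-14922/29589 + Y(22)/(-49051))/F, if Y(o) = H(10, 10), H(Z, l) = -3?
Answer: 2574486563700/68447830673862773 ≈ 3.7612e-5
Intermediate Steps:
Y(o) = -3
b(C) = 1
F = -424447563/31660 (F = (-6681/(-47490) - 26813/1)/2 = (-6681*(-1/47490) - 26813*1)/2 = (2227/15830 - 26813)/2 = (½)*(-424447563/15830) = -424447563/31660 ≈ -13406.)
(-14922/29589 + Y(22)/(-49051))/F = (-14922/29589 - 3/(-49051))/(-424447563/31660) = (-14922*1/29589 - 3*(-1/49051))*(-31660/424447563) = (-4974/9863 + 3/49051)*(-31660/424447563) = -243950085/483790013*(-31660/424447563) = 2574486563700/68447830673862773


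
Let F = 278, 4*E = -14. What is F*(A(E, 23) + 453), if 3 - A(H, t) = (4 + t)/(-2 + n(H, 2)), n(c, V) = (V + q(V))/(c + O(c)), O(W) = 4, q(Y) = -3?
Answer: 257289/2 ≈ 1.2864e+5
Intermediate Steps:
E = -7/2 (E = (1/4)*(-14) = -7/2 ≈ -3.5000)
n(c, V) = (-3 + V)/(4 + c) (n(c, V) = (V - 3)/(c + 4) = (-3 + V)/(4 + c))
A(H, t) = 3 - (4 + t)/(-2 - 1/(4 + H)) (A(H, t) = 3 - (4 + t)/(-2 + (-3 + 2)/(4 + H)) = 3 - (4 + t)/(-2 - 1/(4 + H)))
F*(A(E, 23) + 453) = 278*((3 + (4 - 7/2)*(10 + 23))/(9 + 2*(-7/2)) + 453) = 278*((3 + (1/2)*33)/(9 - 7) + 453) = 278*((3 + 33/2)/2 + 453) = 278*((1/2)*(39/2) + 453) = 278*(39/4 + 453) = 278*(1851/4) = 257289/2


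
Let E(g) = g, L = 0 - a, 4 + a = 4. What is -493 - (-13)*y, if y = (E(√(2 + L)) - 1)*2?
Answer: -519 + 26*√2 ≈ -482.23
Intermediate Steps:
a = 0 (a = -4 + 4 = 0)
L = 0 (L = 0 - 1*0 = 0 + 0 = 0)
y = -2 + 2*√2 (y = (√(2 + 0) - 1)*2 = (√2 - 1)*2 = (-1 + √2)*2 = -2 + 2*√2 ≈ 0.82843)
-493 - (-13)*y = -493 - (-13)*(-2 + 2*√2) = -493 - (26 - 26*√2) = -493 + (-26 + 26*√2) = -519 + 26*√2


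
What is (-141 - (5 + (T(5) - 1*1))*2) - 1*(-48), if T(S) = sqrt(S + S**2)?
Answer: -101 - 2*sqrt(30) ≈ -111.95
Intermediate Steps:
(-141 - (5 + (T(5) - 1*1))*2) - 1*(-48) = (-141 - (5 + (sqrt(5*(1 + 5)) - 1*1))*2) - 1*(-48) = (-141 - (5 + (sqrt(5*6) - 1))*2) + 48 = (-141 - (5 + (sqrt(30) - 1))*2) + 48 = (-141 - (5 + (-1 + sqrt(30)))*2) + 48 = (-141 - (4 + sqrt(30))*2) + 48 = (-141 - (8 + 2*sqrt(30))) + 48 = (-141 + (-8 - 2*sqrt(30))) + 48 = (-149 - 2*sqrt(30)) + 48 = -101 - 2*sqrt(30)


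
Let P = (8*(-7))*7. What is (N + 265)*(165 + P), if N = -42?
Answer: -50621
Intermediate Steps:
P = -392 (P = -56*7 = -392)
(N + 265)*(165 + P) = (-42 + 265)*(165 - 392) = 223*(-227) = -50621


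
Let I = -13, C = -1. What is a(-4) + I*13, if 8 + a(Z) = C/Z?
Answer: -707/4 ≈ -176.75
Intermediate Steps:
a(Z) = -8 - 1/Z
a(-4) + I*13 = (-8 - 1/(-4)) - 13*13 = (-8 - 1*(-¼)) - 169 = (-8 + ¼) - 169 = -31/4 - 169 = -707/4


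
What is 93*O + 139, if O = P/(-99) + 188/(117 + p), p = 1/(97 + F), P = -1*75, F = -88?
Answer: 67086/187 ≈ 358.75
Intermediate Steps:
P = -75
p = ⅑ (p = 1/(97 - 88) = 1/9 = ⅑ ≈ 0.11111)
O = 41093/17391 (O = -75/(-99) + 188/(117 + ⅑) = -75*(-1/99) + 188/(1054/9) = 25/33 + 188*(9/1054) = 25/33 + 846/527 = 41093/17391 ≈ 2.3629)
93*O + 139 = 93*(41093/17391) + 139 = 41093/187 + 139 = 67086/187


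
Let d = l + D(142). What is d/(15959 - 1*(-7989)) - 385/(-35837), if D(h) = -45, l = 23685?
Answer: 214101665/214556119 ≈ 0.99788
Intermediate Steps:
d = 23640 (d = 23685 - 45 = 23640)
d/(15959 - 1*(-7989)) - 385/(-35837) = 23640/(15959 - 1*(-7989)) - 385/(-35837) = 23640/(15959 + 7989) - 385*(-1/35837) = 23640/23948 + 385/35837 = 23640*(1/23948) + 385/35837 = 5910/5987 + 385/35837 = 214101665/214556119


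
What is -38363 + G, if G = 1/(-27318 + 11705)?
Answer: -598961520/15613 ≈ -38363.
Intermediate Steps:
G = -1/15613 (G = 1/(-15613) = -1/15613 ≈ -6.4049e-5)
-38363 + G = -38363 - 1/15613 = -598961520/15613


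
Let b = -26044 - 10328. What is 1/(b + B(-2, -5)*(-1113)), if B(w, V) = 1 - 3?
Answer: -1/34146 ≈ -2.9286e-5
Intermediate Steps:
b = -36372
B(w, V) = -2
1/(b + B(-2, -5)*(-1113)) = 1/(-36372 - 2*(-1113)) = 1/(-36372 + 2226) = 1/(-34146) = -1/34146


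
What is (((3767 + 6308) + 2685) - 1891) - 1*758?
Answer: 10111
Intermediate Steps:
(((3767 + 6308) + 2685) - 1891) - 1*758 = ((10075 + 2685) - 1891) - 758 = (12760 - 1891) - 758 = 10869 - 758 = 10111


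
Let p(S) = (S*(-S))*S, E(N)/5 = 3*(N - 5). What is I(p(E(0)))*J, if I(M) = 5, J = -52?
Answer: -260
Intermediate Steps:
E(N) = -75 + 15*N (E(N) = 5*(3*(N - 5)) = 5*(3*(-5 + N)) = 5*(-15 + 3*N) = -75 + 15*N)
p(S) = -S**3 (p(S) = (-S**2)*S = -S**3)
I(p(E(0)))*J = 5*(-52) = -260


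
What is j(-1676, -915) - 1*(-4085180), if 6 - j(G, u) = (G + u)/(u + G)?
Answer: 4085185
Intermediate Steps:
j(G, u) = 5 (j(G, u) = 6 - (G + u)/(u + G) = 6 - (G + u)/(G + u) = 6 - 1*1 = 6 - 1 = 5)
j(-1676, -915) - 1*(-4085180) = 5 - 1*(-4085180) = 5 + 4085180 = 4085185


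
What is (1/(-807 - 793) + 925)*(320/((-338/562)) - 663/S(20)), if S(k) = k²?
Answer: -53398433479953/108160000 ≈ -4.9370e+5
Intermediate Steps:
(1/(-807 - 793) + 925)*(320/((-338/562)) - 663/S(20)) = (1/(-807 - 793) + 925)*(320/((-338/562)) - 663/(20²)) = (1/(-1600) + 925)*(320/((-338*1/562)) - 663/400) = (-1/1600 + 925)*(320/(-169/281) - 663*1/400) = 1479999*(320*(-281/169) - 663/400)/1600 = 1479999*(-89920/169 - 663/400)/1600 = (1479999/1600)*(-36080047/67600) = -53398433479953/108160000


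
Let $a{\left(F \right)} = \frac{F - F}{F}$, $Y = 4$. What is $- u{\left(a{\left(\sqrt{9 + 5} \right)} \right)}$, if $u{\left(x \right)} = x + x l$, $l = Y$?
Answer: $0$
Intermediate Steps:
$l = 4$
$a{\left(F \right)} = 0$ ($a{\left(F \right)} = \frac{0}{F} = 0$)
$u{\left(x \right)} = 5 x$ ($u{\left(x \right)} = x + x 4 = x + 4 x = 5 x$)
$- u{\left(a{\left(\sqrt{9 + 5} \right)} \right)} = - 5 \cdot 0 = \left(-1\right) 0 = 0$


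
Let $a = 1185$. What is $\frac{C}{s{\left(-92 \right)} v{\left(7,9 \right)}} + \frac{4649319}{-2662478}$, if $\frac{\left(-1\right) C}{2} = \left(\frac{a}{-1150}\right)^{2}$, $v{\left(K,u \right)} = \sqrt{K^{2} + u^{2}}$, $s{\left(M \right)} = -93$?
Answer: $- \frac{4649319}{2662478} + \frac{18723 \sqrt{130}}{106593500} \approx -1.7442$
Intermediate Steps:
$C = - \frac{56169}{26450}$ ($C = - 2 \left(\frac{1185}{-1150}\right)^{2} = - 2 \left(1185 \left(- \frac{1}{1150}\right)\right)^{2} = - 2 \left(- \frac{237}{230}\right)^{2} = \left(-2\right) \frac{56169}{52900} = - \frac{56169}{26450} \approx -2.1236$)
$\frac{C}{s{\left(-92 \right)} v{\left(7,9 \right)}} + \frac{4649319}{-2662478} = - \frac{56169}{26450 \left(- 93 \sqrt{7^{2} + 9^{2}}\right)} + \frac{4649319}{-2662478} = - \frac{56169}{26450 \left(- 93 \sqrt{49 + 81}\right)} + 4649319 \left(- \frac{1}{2662478}\right) = - \frac{56169}{26450 \left(- 93 \sqrt{130}\right)} - \frac{4649319}{2662478} = - \frac{56169 \left(- \frac{\sqrt{130}}{12090}\right)}{26450} - \frac{4649319}{2662478} = \frac{18723 \sqrt{130}}{106593500} - \frac{4649319}{2662478} = - \frac{4649319}{2662478} + \frac{18723 \sqrt{130}}{106593500}$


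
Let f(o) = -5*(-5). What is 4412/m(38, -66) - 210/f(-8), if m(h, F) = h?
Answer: 10232/95 ≈ 107.71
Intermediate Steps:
f(o) = 25
4412/m(38, -66) - 210/f(-8) = 4412/38 - 210/25 = 4412*(1/38) - 210*1/25 = 2206/19 - 42/5 = 10232/95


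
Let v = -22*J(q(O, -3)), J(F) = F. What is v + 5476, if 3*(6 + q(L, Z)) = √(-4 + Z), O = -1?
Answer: 5608 - 22*I*√7/3 ≈ 5608.0 - 19.402*I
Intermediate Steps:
q(L, Z) = -6 + √(-4 + Z)/3
v = 132 - 22*I*√7/3 (v = -22*(-6 + √(-4 - 3)/3) = -22*(-6 + √(-7)/3) = -22*(-6 + (I*√7)/3) = -22*(-6 + I*√7/3) = 132 - 22*I*√7/3 ≈ 132.0 - 19.402*I)
v + 5476 = (132 - 22*I*√7/3) + 5476 = 5608 - 22*I*√7/3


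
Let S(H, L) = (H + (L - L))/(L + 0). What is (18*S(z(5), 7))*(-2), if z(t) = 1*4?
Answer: -144/7 ≈ -20.571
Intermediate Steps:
z(t) = 4
S(H, L) = H/L (S(H, L) = (H + 0)/L = H/L)
(18*S(z(5), 7))*(-2) = (18*(4/7))*(-2) = (72/7)*(-2) = -144/7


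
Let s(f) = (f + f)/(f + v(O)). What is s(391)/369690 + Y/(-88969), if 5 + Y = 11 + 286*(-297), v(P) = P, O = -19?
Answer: 5840432897119/6117716627460 ≈ 0.95468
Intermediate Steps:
s(f) = 2*f/(-19 + f) (s(f) = (f + f)/(f - 19) = (2*f)/(-19 + f) = 2*f/(-19 + f))
Y = -84936 (Y = -5 + (11 + 286*(-297)) = -5 + (11 - 84942) = -5 - 84931 = -84936)
s(391)/369690 + Y/(-88969) = (2*391/(-19 + 391))/369690 - 84936/(-88969) = (2*391/372)*(1/369690) - 84936*(-1/88969) = (2*391*(1/372))*(1/369690) + 84936/88969 = (391/186)*(1/369690) + 84936/88969 = 391/68762340 + 84936/88969 = 5840432897119/6117716627460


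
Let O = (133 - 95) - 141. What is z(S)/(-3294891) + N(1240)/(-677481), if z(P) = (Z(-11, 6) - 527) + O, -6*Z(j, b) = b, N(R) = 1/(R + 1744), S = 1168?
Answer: 425209463311/2220320843973288 ≈ 0.00019151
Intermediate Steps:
N(R) = 1/(1744 + R)
Z(j, b) = -b/6
O = -103 (O = 38 - 141 = -103)
z(P) = -631 (z(P) = (-1/6*6 - 527) - 103 = (-1 - 527) - 103 = -528 - 103 = -631)
z(S)/(-3294891) + N(1240)/(-677481) = -631/(-3294891) + 1/((1744 + 1240)*(-677481)) = -631*(-1/3294891) - 1/677481/2984 = 631/3294891 + (1/2984)*(-1/677481) = 631/3294891 - 1/2021603304 = 425209463311/2220320843973288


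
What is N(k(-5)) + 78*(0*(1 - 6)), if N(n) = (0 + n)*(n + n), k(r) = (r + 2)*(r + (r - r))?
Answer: 450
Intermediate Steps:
k(r) = r*(2 + r) (k(r) = (2 + r)*(r + 0) = (2 + r)*r = r*(2 + r))
N(n) = 2*n² (N(n) = n*(2*n) = 2*n²)
N(k(-5)) + 78*(0*(1 - 6)) = 2*(-5*(2 - 5))² + 78*(0*(1 - 6)) = 2*(-5*(-3))² + 78*(0*(-5)) = 2*15² + 78*0 = 2*225 + 0 = 450 + 0 = 450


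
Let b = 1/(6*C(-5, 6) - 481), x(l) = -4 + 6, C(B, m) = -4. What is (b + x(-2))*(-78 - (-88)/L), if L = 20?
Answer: -371312/2525 ≈ -147.05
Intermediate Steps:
x(l) = 2
b = -1/505 (b = 1/(6*(-4) - 481) = 1/(-24 - 481) = 1/(-505) = -1/505 ≈ -0.0019802)
(b + x(-2))*(-78 - (-88)/L) = (-1/505 + 2)*(-78 - (-88)/20) = 1009*(-78 - (-88)/20)/505 = 1009*(-78 - 1*(-22/5))/505 = 1009*(-78 + 22/5)/505 = (1009/505)*(-368/5) = -371312/2525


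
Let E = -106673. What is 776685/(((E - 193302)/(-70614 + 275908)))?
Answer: -2453058006/4615 ≈ -5.3154e+5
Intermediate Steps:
776685/(((E - 193302)/(-70614 + 275908))) = 776685/(((-106673 - 193302)/(-70614 + 275908))) = 776685/((-299975/205294)) = 776685/((-299975*1/205294)) = 776685/(-299975/205294) = 776685*(-205294/299975) = -2453058006/4615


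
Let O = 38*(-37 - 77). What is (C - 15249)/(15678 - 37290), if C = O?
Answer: 6527/7204 ≈ 0.90602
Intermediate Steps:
O = -4332 (O = 38*(-114) = -4332)
C = -4332
(C - 15249)/(15678 - 37290) = (-4332 - 15249)/(15678 - 37290) = -19581/(-21612) = -19581*(-1/21612) = 6527/7204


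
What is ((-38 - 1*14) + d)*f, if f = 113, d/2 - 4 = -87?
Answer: -24634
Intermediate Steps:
d = -166 (d = 8 + 2*(-87) = 8 - 174 = -166)
((-38 - 1*14) + d)*f = ((-38 - 1*14) - 166)*113 = ((-38 - 14) - 166)*113 = (-52 - 166)*113 = -218*113 = -24634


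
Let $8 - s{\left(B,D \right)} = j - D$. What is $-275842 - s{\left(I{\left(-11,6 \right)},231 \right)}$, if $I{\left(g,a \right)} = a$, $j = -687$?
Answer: $-276768$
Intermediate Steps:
$s{\left(B,D \right)} = 695 + D$ ($s{\left(B,D \right)} = 8 - \left(-687 - D\right) = 8 + \left(687 + D\right) = 695 + D$)
$-275842 - s{\left(I{\left(-11,6 \right)},231 \right)} = -275842 - \left(695 + 231\right) = -275842 - 926 = -276768$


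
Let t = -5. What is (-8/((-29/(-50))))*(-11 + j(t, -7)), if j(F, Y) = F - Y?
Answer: 3600/29 ≈ 124.14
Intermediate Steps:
(-8/((-29/(-50))))*(-11 + j(t, -7)) = (-8/((-29/(-50))))*(-11 + (-5 - 1*(-7))) = (-8/((-29*(-1/50))))*(-11 + (-5 + 7)) = (-8/29/50)*(-11 + 2) = -8*50/29*(-9) = -400/29*(-9) = 3600/29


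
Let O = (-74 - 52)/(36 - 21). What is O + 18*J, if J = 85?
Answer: 7608/5 ≈ 1521.6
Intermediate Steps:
O = -42/5 (O = -126/15 = -126*1/15 = -42/5 ≈ -8.4000)
O + 18*J = -42/5 + 18*85 = -42/5 + 1530 = 7608/5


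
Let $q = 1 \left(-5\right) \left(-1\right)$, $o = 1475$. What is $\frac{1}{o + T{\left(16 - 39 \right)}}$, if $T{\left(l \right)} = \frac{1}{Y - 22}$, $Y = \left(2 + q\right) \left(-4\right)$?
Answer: $\frac{50}{73749} \approx 0.00067797$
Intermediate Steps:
$q = 5$ ($q = \left(-5\right) \left(-1\right) = 5$)
$Y = -28$ ($Y = \left(2 + 5\right) \left(-4\right) = 7 \left(-4\right) = -28$)
$T{\left(l \right)} = - \frac{1}{50}$ ($T{\left(l \right)} = \frac{1}{-28 - 22} = \frac{1}{-50} = - \frac{1}{50}$)
$\frac{1}{o + T{\left(16 - 39 \right)}} = \frac{1}{1475 - \frac{1}{50}} = \frac{1}{\frac{73749}{50}} = \frac{50}{73749}$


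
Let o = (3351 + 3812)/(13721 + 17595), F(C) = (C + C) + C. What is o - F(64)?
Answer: -6005509/31316 ≈ -191.77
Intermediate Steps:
F(C) = 3*C (F(C) = 2*C + C = 3*C)
o = 7163/31316 ≈ 0.22873
o - F(64) = 7163/31316 - 3*64 = 7163/31316 - 1*192 = 7163/31316 - 192 = -6005509/31316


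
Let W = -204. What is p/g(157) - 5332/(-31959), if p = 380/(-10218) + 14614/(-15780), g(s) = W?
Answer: 1669900463711/9733577494680 ≈ 0.17156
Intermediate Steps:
g(s) = -204
p = -4314507/4478890 (p = 380*(-1/10218) + 14614*(-1/15780) = -190/5109 - 7307/7890 = -4314507/4478890 ≈ -0.96330)
p/g(157) - 5332/(-31959) = -4314507/4478890/(-204) - 5332/(-31959) = -4314507/4478890*(-1/204) - 5332*(-1/31959) = 1438169/304564520 + 5332/31959 = 1669900463711/9733577494680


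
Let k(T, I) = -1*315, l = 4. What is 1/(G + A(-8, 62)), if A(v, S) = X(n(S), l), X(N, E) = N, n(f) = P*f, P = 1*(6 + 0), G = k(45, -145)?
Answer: 1/57 ≈ 0.017544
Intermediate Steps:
k(T, I) = -315
G = -315
P = 6 (P = 1*6 = 6)
n(f) = 6*f
A(v, S) = 6*S
1/(G + A(-8, 62)) = 1/(-315 + 6*62) = 1/(-315 + 372) = 1/57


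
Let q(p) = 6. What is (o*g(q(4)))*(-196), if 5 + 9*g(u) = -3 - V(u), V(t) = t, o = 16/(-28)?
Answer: -1568/9 ≈ -174.22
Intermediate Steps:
o = -4/7 (o = 16*(-1/28) = -4/7 ≈ -0.57143)
g(u) = -8/9 - u/9 (g(u) = -5/9 + (-3 - u)/9 = -5/9 + (-1/3 - u/9) = -8/9 - u/9)
(o*g(q(4)))*(-196) = -4*(-8/9 - 1/9*6)/7*(-196) = -4*(-8/9 - 2/3)/7*(-196) = -4/7*(-14/9)*(-196) = (8/9)*(-196) = -1568/9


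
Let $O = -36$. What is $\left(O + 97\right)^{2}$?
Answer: $3721$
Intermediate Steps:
$\left(O + 97\right)^{2} = \left(-36 + 97\right)^{2} = 61^{2} = 3721$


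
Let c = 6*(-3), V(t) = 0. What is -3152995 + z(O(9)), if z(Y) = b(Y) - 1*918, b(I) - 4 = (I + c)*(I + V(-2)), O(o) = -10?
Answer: -3153629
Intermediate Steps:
c = -18
b(I) = 4 + I*(-18 + I) (b(I) = 4 + (I - 18)*(I + 0) = 4 + (-18 + I)*I = 4 + I*(-18 + I))
z(Y) = -914 + Y**2 - 18*Y (z(Y) = (4 + Y**2 - 18*Y) - 1*918 = (4 + Y**2 - 18*Y) - 918 = -914 + Y**2 - 18*Y)
-3152995 + z(O(9)) = -3152995 + (-914 + (-10)**2 - 18*(-10)) = -3152995 + (-914 + 100 + 180) = -3152995 - 634 = -3153629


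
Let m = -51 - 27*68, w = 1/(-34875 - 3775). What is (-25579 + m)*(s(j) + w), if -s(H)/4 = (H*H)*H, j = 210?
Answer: 19662230989813733/19325 ≈ 1.0175e+12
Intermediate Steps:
w = -1/38650 (w = 1/(-38650) = -1/38650 ≈ -2.5873e-5)
s(H) = -4*H**3 (s(H) = -4*H*H*H = -4*H**2*H = -4*H**3)
m = -1887 (m = -51 - 1836 = -1887)
(-25579 + m)*(s(j) + w) = (-25579 - 1887)*(-4*210**3 - 1/38650) = -27466*(-4*9261000 - 1/38650) = -27466*(-37044000 - 1/38650) = -27466*(-1431750600001/38650) = 19662230989813733/19325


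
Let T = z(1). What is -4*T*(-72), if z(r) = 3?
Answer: 864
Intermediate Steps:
T = 3
-4*T*(-72) = -4*3*(-72) = -12*(-72) = 864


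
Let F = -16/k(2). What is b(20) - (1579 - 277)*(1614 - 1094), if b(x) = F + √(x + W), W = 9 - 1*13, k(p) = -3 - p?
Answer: -3385164/5 ≈ -6.7703e+5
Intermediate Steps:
W = -4 (W = 9 - 13 = -4)
F = 16/5 (F = -16/(-3 - 1*2) = -16/(-3 - 2) = -16/(-5) = -16*(-⅕) = 16/5 ≈ 3.2000)
b(x) = 16/5 + √(-4 + x) (b(x) = 16/5 + √(x - 4) = 16/5 + √(-4 + x))
b(20) - (1579 - 277)*(1614 - 1094) = (16/5 + √(-4 + 20)) - (1579 - 277)*(1614 - 1094) = (16/5 + √16) - 1302*520 = (16/5 + 4) - 1*677040 = 36/5 - 677040 = -3385164/5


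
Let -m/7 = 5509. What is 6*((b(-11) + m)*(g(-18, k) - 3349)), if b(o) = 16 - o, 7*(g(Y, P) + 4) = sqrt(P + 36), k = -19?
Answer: 775267248 - 231216*sqrt(17)/7 ≈ 7.7513e+8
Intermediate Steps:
m = -38563 (m = -7*5509 = -38563)
g(Y, P) = -4 + sqrt(36 + P)/7 (g(Y, P) = -4 + sqrt(P + 36)/7 = -4 + sqrt(36 + P)/7)
6*((b(-11) + m)*(g(-18, k) - 3349)) = 6*(((16 - 1*(-11)) - 38563)*((-4 + sqrt(36 - 19)/7) - 3349)) = 6*(((16 + 11) - 38563)*((-4 + sqrt(17)/7) - 3349)) = 6*((27 - 38563)*(-3353 + sqrt(17)/7)) = 6*(-38536*(-3353 + sqrt(17)/7)) = 6*(129211208 - 38536*sqrt(17)/7) = 775267248 - 231216*sqrt(17)/7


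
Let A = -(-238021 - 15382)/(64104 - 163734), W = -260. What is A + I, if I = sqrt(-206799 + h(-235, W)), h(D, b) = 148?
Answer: -253403/99630 + I*sqrt(206651) ≈ -2.5434 + 454.59*I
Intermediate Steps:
I = I*sqrt(206651) (I = sqrt(-206799 + 148) = sqrt(-206651) = I*sqrt(206651) ≈ 454.59*I)
A = -253403/99630 (A = -(-253403)/(-99630) = -(-253403)*(-1)/99630 = -1*253403/99630 = -253403/99630 ≈ -2.5434)
A + I = -253403/99630 + I*sqrt(206651)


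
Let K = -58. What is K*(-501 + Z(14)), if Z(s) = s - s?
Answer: 29058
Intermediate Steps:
Z(s) = 0
K*(-501 + Z(14)) = -58*(-501 + 0) = -58*(-501) = 29058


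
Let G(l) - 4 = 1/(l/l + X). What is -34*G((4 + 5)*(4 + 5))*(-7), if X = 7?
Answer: 3927/4 ≈ 981.75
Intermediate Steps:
G(l) = 33/8 (G(l) = 4 + 1/(l/l + 7) = 4 + 1/(1 + 7) = 4 + 1/8 = 33/8)
-34*G((4 + 5)*(4 + 5))*(-7) = -34*33/8*(-7) = -561/4*(-7) = 3927/4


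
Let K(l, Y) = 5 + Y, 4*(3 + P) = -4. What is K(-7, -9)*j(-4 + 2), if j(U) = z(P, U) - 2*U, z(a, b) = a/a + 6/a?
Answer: -14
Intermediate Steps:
P = -4 (P = -3 + (¼)*(-4) = -3 - 1 = -4)
z(a, b) = 1 + 6/a
j(U) = -½ - 2*U (j(U) = (6 - 4)/(-4) - 2*U = -¼*2 - 2*U = -½ - 2*U)
K(-7, -9)*j(-4 + 2) = (5 - 9)*(-½ - 2*(-4 + 2)) = -4*(-½ - 2*(-2)) = -4*(-½ + 4) = -4*7/2 = -14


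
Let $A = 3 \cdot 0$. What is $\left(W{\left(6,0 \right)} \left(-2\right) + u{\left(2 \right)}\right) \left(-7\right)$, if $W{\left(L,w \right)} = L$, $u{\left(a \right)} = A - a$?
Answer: $98$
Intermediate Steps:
$A = 0$
$u{\left(a \right)} = - a$ ($u{\left(a \right)} = 0 - a = - a$)
$\left(W{\left(6,0 \right)} \left(-2\right) + u{\left(2 \right)}\right) \left(-7\right) = \left(6 \left(-2\right) - 2\right) \left(-7\right) = \left(-12 - 2\right) \left(-7\right) = \left(-14\right) \left(-7\right) = 98$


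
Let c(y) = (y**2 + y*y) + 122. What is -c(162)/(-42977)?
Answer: 52610/42977 ≈ 1.2241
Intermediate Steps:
c(y) = 122 + 2*y**2 (c(y) = (y**2 + y**2) + 122 = 2*y**2 + 122 = 122 + 2*y**2)
-c(162)/(-42977) = -(122 + 2*162**2)/(-42977) = -(122 + 2*26244)*(-1/42977) = -(122 + 52488)*(-1/42977) = -1*52610*(-1/42977) = -52610*(-1/42977) = 52610/42977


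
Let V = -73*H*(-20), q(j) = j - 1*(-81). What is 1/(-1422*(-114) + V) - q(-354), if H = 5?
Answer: 46248385/169408 ≈ 273.00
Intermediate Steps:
q(j) = 81 + j (q(j) = j + 81 = 81 + j)
V = 7300 (V = -73*5*(-20) = -365*(-20) = 7300)
1/(-1422*(-114) + V) - q(-354) = 1/(-1422*(-114) + 7300) - (81 - 354) = 1/(162108 + 7300) - 1*(-273) = 1/169408 + 273 = 46248385/169408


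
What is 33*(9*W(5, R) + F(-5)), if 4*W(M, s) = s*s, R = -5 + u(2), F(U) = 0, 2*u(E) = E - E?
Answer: 7425/4 ≈ 1856.3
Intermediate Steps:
u(E) = 0 (u(E) = (E - E)/2 = (½)*0 = 0)
R = -5 (R = -5 + 0 = -5)
W(M, s) = s²/4 (W(M, s) = (s*s)/4 = s²/4)
33*(9*W(5, R) + F(-5)) = 33*(9*((¼)*(-5)²) + 0) = 33*(9*((¼)*25) + 0) = 33*(9*(25/4) + 0) = 33*(225/4 + 0) = 33*(225/4) = 7425/4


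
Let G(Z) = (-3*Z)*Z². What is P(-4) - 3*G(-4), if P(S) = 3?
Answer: -573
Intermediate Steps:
G(Z) = -3*Z³
P(-4) - 3*G(-4) = 3 - (-9)*(-4)³ = 3 - (-9)*(-64) = 3 - 3*192 = 3 - 576 = -573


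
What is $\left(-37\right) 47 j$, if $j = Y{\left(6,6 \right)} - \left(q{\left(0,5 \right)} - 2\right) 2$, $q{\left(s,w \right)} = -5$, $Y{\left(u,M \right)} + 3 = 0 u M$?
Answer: $-19129$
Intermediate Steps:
$Y{\left(u,M \right)} = -3$ ($Y{\left(u,M \right)} = -3 + 0 u M = -3 + 0 M = -3 + 0 = -3$)
$j = 11$ ($j = -3 - \left(-5 - 2\right) 2 = -3 - \left(-7\right) 2 = -3 - -14 = -3 + 14 = 11$)
$\left(-37\right) 47 j = \left(-37\right) 47 \cdot 11 = \left(-1739\right) 11 = -19129$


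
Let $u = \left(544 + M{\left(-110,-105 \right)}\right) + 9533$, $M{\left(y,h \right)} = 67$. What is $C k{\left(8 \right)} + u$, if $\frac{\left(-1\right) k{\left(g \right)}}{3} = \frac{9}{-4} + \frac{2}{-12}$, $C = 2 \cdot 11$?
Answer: $\frac{20607}{2} \approx 10304.0$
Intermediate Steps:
$C = 22$
$u = 10144$ ($u = \left(544 + 67\right) + 9533 = 611 + 9533 = 10144$)
$k{\left(g \right)} = \frac{29}{4}$ ($k{\left(g \right)} = - 3 \left(\frac{9}{-4} + \frac{2}{-12}\right) = - 3 \left(9 \left(- \frac{1}{4}\right) + 2 \left(- \frac{1}{12}\right)\right) = - 3 \left(- \frac{9}{4} - \frac{1}{6}\right) = \left(-3\right) \left(- \frac{29}{12}\right) = \frac{29}{4}$)
$C k{\left(8 \right)} + u = 22 \cdot \frac{29}{4} + 10144 = \frac{319}{2} + 10144 = \frac{20607}{2}$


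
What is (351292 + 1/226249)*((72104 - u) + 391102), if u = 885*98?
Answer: 29922110579309484/226249 ≈ 1.3225e+11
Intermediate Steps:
u = 86730
(351292 + 1/226249)*((72104 - u) + 391102) = (351292 + 1/226249)*((72104 - 1*86730) + 391102) = (351292 + 1/226249)*((72104 - 86730) + 391102) = 79479463709*(-14626 + 391102)/226249 = (79479463709/226249)*376476 = 29922110579309484/226249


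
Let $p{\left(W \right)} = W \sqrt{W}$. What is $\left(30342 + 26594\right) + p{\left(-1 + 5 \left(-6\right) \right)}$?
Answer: $56936 - 31 i \sqrt{31} \approx 56936.0 - 172.6 i$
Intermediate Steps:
$p{\left(W \right)} = W^{\frac{3}{2}}$
$\left(30342 + 26594\right) + p{\left(-1 + 5 \left(-6\right) \right)} = \left(30342 + 26594\right) + \left(-1 + 5 \left(-6\right)\right)^{\frac{3}{2}} = 56936 + \left(-1 - 30\right)^{\frac{3}{2}} = 56936 + \left(-31\right)^{\frac{3}{2}} = 56936 - 31 i \sqrt{31}$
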